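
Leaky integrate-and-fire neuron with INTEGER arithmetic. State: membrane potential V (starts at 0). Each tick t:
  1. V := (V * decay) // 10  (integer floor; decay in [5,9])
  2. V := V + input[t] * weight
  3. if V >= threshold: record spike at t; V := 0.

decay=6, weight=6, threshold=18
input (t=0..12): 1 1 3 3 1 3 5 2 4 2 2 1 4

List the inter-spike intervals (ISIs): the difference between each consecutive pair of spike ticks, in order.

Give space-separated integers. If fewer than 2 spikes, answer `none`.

Answer: 1 2 1 2 2 2

Derivation:
t=0: input=1 -> V=6
t=1: input=1 -> V=9
t=2: input=3 -> V=0 FIRE
t=3: input=3 -> V=0 FIRE
t=4: input=1 -> V=6
t=5: input=3 -> V=0 FIRE
t=6: input=5 -> V=0 FIRE
t=7: input=2 -> V=12
t=8: input=4 -> V=0 FIRE
t=9: input=2 -> V=12
t=10: input=2 -> V=0 FIRE
t=11: input=1 -> V=6
t=12: input=4 -> V=0 FIRE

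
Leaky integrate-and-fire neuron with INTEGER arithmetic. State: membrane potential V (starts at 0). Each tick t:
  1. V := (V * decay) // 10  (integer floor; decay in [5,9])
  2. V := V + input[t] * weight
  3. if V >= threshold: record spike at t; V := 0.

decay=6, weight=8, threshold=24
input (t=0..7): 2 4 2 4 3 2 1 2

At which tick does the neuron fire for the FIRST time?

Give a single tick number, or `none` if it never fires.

t=0: input=2 -> V=16
t=1: input=4 -> V=0 FIRE
t=2: input=2 -> V=16
t=3: input=4 -> V=0 FIRE
t=4: input=3 -> V=0 FIRE
t=5: input=2 -> V=16
t=6: input=1 -> V=17
t=7: input=2 -> V=0 FIRE

Answer: 1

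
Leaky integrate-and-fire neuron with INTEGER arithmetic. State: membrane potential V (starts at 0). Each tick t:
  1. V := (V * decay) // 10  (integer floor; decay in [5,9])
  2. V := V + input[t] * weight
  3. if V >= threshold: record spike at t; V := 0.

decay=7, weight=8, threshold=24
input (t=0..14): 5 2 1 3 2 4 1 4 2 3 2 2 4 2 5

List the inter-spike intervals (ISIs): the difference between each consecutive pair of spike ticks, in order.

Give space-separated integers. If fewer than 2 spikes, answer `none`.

Answer: 3 2 2 2 2 1 2

Derivation:
t=0: input=5 -> V=0 FIRE
t=1: input=2 -> V=16
t=2: input=1 -> V=19
t=3: input=3 -> V=0 FIRE
t=4: input=2 -> V=16
t=5: input=4 -> V=0 FIRE
t=6: input=1 -> V=8
t=7: input=4 -> V=0 FIRE
t=8: input=2 -> V=16
t=9: input=3 -> V=0 FIRE
t=10: input=2 -> V=16
t=11: input=2 -> V=0 FIRE
t=12: input=4 -> V=0 FIRE
t=13: input=2 -> V=16
t=14: input=5 -> V=0 FIRE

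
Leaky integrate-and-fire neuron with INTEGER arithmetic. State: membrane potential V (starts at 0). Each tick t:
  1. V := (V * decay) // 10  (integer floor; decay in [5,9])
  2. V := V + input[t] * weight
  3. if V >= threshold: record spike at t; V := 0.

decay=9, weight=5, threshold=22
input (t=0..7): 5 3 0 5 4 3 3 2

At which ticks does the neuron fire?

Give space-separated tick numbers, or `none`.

t=0: input=5 -> V=0 FIRE
t=1: input=3 -> V=15
t=2: input=0 -> V=13
t=3: input=5 -> V=0 FIRE
t=4: input=4 -> V=20
t=5: input=3 -> V=0 FIRE
t=6: input=3 -> V=15
t=7: input=2 -> V=0 FIRE

Answer: 0 3 5 7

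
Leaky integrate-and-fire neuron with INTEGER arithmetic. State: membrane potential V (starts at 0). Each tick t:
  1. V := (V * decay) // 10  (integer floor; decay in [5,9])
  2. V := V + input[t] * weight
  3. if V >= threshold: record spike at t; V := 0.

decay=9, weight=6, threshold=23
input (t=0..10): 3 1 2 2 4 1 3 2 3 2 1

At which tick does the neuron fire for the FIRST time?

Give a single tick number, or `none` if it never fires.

t=0: input=3 -> V=18
t=1: input=1 -> V=22
t=2: input=2 -> V=0 FIRE
t=3: input=2 -> V=12
t=4: input=4 -> V=0 FIRE
t=5: input=1 -> V=6
t=6: input=3 -> V=0 FIRE
t=7: input=2 -> V=12
t=8: input=3 -> V=0 FIRE
t=9: input=2 -> V=12
t=10: input=1 -> V=16

Answer: 2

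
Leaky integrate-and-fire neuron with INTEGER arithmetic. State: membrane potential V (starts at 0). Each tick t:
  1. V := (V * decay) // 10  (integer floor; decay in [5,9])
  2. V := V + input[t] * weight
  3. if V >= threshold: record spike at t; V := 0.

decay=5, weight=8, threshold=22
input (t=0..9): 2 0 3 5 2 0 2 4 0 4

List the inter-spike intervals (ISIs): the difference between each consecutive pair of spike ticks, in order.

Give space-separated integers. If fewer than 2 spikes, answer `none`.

Answer: 1 4 2

Derivation:
t=0: input=2 -> V=16
t=1: input=0 -> V=8
t=2: input=3 -> V=0 FIRE
t=3: input=5 -> V=0 FIRE
t=4: input=2 -> V=16
t=5: input=0 -> V=8
t=6: input=2 -> V=20
t=7: input=4 -> V=0 FIRE
t=8: input=0 -> V=0
t=9: input=4 -> V=0 FIRE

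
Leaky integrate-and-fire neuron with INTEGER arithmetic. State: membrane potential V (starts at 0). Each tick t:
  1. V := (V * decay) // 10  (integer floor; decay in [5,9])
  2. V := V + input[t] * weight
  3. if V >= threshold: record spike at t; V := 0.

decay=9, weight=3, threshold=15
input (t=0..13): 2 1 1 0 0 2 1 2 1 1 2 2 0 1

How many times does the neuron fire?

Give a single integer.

t=0: input=2 -> V=6
t=1: input=1 -> V=8
t=2: input=1 -> V=10
t=3: input=0 -> V=9
t=4: input=0 -> V=8
t=5: input=2 -> V=13
t=6: input=1 -> V=14
t=7: input=2 -> V=0 FIRE
t=8: input=1 -> V=3
t=9: input=1 -> V=5
t=10: input=2 -> V=10
t=11: input=2 -> V=0 FIRE
t=12: input=0 -> V=0
t=13: input=1 -> V=3

Answer: 2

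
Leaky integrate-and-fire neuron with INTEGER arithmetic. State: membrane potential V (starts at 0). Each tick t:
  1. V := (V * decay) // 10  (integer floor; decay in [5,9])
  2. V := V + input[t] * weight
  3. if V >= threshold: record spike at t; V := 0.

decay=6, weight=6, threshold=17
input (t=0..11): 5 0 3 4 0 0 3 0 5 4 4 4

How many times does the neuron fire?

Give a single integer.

t=0: input=5 -> V=0 FIRE
t=1: input=0 -> V=0
t=2: input=3 -> V=0 FIRE
t=3: input=4 -> V=0 FIRE
t=4: input=0 -> V=0
t=5: input=0 -> V=0
t=6: input=3 -> V=0 FIRE
t=7: input=0 -> V=0
t=8: input=5 -> V=0 FIRE
t=9: input=4 -> V=0 FIRE
t=10: input=4 -> V=0 FIRE
t=11: input=4 -> V=0 FIRE

Answer: 8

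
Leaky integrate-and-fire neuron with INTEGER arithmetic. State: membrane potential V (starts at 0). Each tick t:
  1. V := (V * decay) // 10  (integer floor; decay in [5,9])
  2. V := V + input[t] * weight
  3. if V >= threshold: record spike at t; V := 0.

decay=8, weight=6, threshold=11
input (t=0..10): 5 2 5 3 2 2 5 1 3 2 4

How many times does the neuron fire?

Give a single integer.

t=0: input=5 -> V=0 FIRE
t=1: input=2 -> V=0 FIRE
t=2: input=5 -> V=0 FIRE
t=3: input=3 -> V=0 FIRE
t=4: input=2 -> V=0 FIRE
t=5: input=2 -> V=0 FIRE
t=6: input=5 -> V=0 FIRE
t=7: input=1 -> V=6
t=8: input=3 -> V=0 FIRE
t=9: input=2 -> V=0 FIRE
t=10: input=4 -> V=0 FIRE

Answer: 10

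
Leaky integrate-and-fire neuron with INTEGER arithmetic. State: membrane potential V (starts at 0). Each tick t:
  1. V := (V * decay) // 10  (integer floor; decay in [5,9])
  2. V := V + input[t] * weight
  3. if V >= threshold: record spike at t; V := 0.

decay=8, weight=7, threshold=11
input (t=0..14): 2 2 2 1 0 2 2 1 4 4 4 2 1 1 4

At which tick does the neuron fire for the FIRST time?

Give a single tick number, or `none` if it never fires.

Answer: 0

Derivation:
t=0: input=2 -> V=0 FIRE
t=1: input=2 -> V=0 FIRE
t=2: input=2 -> V=0 FIRE
t=3: input=1 -> V=7
t=4: input=0 -> V=5
t=5: input=2 -> V=0 FIRE
t=6: input=2 -> V=0 FIRE
t=7: input=1 -> V=7
t=8: input=4 -> V=0 FIRE
t=9: input=4 -> V=0 FIRE
t=10: input=4 -> V=0 FIRE
t=11: input=2 -> V=0 FIRE
t=12: input=1 -> V=7
t=13: input=1 -> V=0 FIRE
t=14: input=4 -> V=0 FIRE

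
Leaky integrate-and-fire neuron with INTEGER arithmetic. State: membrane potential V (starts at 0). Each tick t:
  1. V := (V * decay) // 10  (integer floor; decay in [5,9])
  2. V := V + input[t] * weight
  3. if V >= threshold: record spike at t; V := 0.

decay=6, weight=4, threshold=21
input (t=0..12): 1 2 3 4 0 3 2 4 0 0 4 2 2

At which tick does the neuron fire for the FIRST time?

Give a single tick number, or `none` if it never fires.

Answer: 3

Derivation:
t=0: input=1 -> V=4
t=1: input=2 -> V=10
t=2: input=3 -> V=18
t=3: input=4 -> V=0 FIRE
t=4: input=0 -> V=0
t=5: input=3 -> V=12
t=6: input=2 -> V=15
t=7: input=4 -> V=0 FIRE
t=8: input=0 -> V=0
t=9: input=0 -> V=0
t=10: input=4 -> V=16
t=11: input=2 -> V=17
t=12: input=2 -> V=18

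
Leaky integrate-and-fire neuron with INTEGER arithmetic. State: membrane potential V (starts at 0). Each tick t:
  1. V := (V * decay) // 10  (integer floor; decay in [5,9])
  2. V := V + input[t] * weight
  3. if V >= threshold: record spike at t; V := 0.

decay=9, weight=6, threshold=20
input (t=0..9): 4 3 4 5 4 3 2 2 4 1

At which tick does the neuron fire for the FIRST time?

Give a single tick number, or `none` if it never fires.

Answer: 0

Derivation:
t=0: input=4 -> V=0 FIRE
t=1: input=3 -> V=18
t=2: input=4 -> V=0 FIRE
t=3: input=5 -> V=0 FIRE
t=4: input=4 -> V=0 FIRE
t=5: input=3 -> V=18
t=6: input=2 -> V=0 FIRE
t=7: input=2 -> V=12
t=8: input=4 -> V=0 FIRE
t=9: input=1 -> V=6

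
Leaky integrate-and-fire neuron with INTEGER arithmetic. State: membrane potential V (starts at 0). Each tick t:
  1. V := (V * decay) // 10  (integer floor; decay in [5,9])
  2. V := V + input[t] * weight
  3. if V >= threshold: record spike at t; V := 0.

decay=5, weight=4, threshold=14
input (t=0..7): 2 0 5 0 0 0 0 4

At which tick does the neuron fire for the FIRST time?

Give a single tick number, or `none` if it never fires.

t=0: input=2 -> V=8
t=1: input=0 -> V=4
t=2: input=5 -> V=0 FIRE
t=3: input=0 -> V=0
t=4: input=0 -> V=0
t=5: input=0 -> V=0
t=6: input=0 -> V=0
t=7: input=4 -> V=0 FIRE

Answer: 2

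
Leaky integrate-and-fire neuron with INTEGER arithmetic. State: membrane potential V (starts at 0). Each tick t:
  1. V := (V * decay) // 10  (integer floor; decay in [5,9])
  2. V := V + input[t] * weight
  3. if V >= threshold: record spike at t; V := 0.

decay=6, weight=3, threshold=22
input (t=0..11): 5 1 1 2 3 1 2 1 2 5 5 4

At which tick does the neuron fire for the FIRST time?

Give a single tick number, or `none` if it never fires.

Answer: 9

Derivation:
t=0: input=5 -> V=15
t=1: input=1 -> V=12
t=2: input=1 -> V=10
t=3: input=2 -> V=12
t=4: input=3 -> V=16
t=5: input=1 -> V=12
t=6: input=2 -> V=13
t=7: input=1 -> V=10
t=8: input=2 -> V=12
t=9: input=5 -> V=0 FIRE
t=10: input=5 -> V=15
t=11: input=4 -> V=21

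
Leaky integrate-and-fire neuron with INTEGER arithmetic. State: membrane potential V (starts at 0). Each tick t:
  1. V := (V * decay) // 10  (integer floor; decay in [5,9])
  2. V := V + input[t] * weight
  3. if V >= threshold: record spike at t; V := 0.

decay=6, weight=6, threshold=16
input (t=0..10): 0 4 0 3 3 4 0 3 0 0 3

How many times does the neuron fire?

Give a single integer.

Answer: 6

Derivation:
t=0: input=0 -> V=0
t=1: input=4 -> V=0 FIRE
t=2: input=0 -> V=0
t=3: input=3 -> V=0 FIRE
t=4: input=3 -> V=0 FIRE
t=5: input=4 -> V=0 FIRE
t=6: input=0 -> V=0
t=7: input=3 -> V=0 FIRE
t=8: input=0 -> V=0
t=9: input=0 -> V=0
t=10: input=3 -> V=0 FIRE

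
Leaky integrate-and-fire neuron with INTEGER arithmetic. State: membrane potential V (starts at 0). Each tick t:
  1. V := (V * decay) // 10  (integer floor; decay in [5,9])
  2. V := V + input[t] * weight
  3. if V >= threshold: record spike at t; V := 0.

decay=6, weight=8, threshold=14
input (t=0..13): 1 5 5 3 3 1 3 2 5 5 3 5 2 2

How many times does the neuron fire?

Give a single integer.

t=0: input=1 -> V=8
t=1: input=5 -> V=0 FIRE
t=2: input=5 -> V=0 FIRE
t=3: input=3 -> V=0 FIRE
t=4: input=3 -> V=0 FIRE
t=5: input=1 -> V=8
t=6: input=3 -> V=0 FIRE
t=7: input=2 -> V=0 FIRE
t=8: input=5 -> V=0 FIRE
t=9: input=5 -> V=0 FIRE
t=10: input=3 -> V=0 FIRE
t=11: input=5 -> V=0 FIRE
t=12: input=2 -> V=0 FIRE
t=13: input=2 -> V=0 FIRE

Answer: 12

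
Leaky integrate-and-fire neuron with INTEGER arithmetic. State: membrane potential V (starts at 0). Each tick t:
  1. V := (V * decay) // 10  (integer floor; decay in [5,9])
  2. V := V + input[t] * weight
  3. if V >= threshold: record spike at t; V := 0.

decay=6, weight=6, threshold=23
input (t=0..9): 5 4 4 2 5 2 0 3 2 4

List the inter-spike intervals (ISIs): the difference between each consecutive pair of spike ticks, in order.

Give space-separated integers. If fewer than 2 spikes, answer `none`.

Answer: 1 1 2 4 1

Derivation:
t=0: input=5 -> V=0 FIRE
t=1: input=4 -> V=0 FIRE
t=2: input=4 -> V=0 FIRE
t=3: input=2 -> V=12
t=4: input=5 -> V=0 FIRE
t=5: input=2 -> V=12
t=6: input=0 -> V=7
t=7: input=3 -> V=22
t=8: input=2 -> V=0 FIRE
t=9: input=4 -> V=0 FIRE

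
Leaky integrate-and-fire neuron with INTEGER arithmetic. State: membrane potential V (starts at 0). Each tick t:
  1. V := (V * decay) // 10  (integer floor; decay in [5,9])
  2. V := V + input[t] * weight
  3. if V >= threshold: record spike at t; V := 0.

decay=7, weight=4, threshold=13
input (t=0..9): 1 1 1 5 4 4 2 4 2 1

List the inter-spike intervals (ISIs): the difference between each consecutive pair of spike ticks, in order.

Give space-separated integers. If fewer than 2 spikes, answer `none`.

t=0: input=1 -> V=4
t=1: input=1 -> V=6
t=2: input=1 -> V=8
t=3: input=5 -> V=0 FIRE
t=4: input=4 -> V=0 FIRE
t=5: input=4 -> V=0 FIRE
t=6: input=2 -> V=8
t=7: input=4 -> V=0 FIRE
t=8: input=2 -> V=8
t=9: input=1 -> V=9

Answer: 1 1 2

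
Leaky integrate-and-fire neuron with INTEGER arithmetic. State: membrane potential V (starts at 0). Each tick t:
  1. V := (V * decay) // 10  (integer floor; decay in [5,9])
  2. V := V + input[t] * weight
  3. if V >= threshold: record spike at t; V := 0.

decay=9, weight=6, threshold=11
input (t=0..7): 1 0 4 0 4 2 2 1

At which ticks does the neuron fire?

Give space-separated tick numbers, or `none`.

t=0: input=1 -> V=6
t=1: input=0 -> V=5
t=2: input=4 -> V=0 FIRE
t=3: input=0 -> V=0
t=4: input=4 -> V=0 FIRE
t=5: input=2 -> V=0 FIRE
t=6: input=2 -> V=0 FIRE
t=7: input=1 -> V=6

Answer: 2 4 5 6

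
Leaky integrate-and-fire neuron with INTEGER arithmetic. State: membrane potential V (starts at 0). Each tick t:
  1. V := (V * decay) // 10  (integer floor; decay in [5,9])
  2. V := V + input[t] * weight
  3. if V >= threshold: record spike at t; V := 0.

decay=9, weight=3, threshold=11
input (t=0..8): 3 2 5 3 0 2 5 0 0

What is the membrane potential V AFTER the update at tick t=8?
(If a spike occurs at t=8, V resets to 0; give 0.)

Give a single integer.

t=0: input=3 -> V=9
t=1: input=2 -> V=0 FIRE
t=2: input=5 -> V=0 FIRE
t=3: input=3 -> V=9
t=4: input=0 -> V=8
t=5: input=2 -> V=0 FIRE
t=6: input=5 -> V=0 FIRE
t=7: input=0 -> V=0
t=8: input=0 -> V=0

Answer: 0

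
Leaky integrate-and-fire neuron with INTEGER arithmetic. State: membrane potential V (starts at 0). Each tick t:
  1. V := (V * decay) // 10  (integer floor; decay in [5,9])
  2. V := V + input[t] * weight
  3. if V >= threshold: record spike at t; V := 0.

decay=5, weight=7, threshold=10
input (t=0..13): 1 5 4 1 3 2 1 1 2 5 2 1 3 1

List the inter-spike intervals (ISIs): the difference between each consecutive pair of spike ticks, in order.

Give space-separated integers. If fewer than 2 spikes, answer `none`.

t=0: input=1 -> V=7
t=1: input=5 -> V=0 FIRE
t=2: input=4 -> V=0 FIRE
t=3: input=1 -> V=7
t=4: input=3 -> V=0 FIRE
t=5: input=2 -> V=0 FIRE
t=6: input=1 -> V=7
t=7: input=1 -> V=0 FIRE
t=8: input=2 -> V=0 FIRE
t=9: input=5 -> V=0 FIRE
t=10: input=2 -> V=0 FIRE
t=11: input=1 -> V=7
t=12: input=3 -> V=0 FIRE
t=13: input=1 -> V=7

Answer: 1 2 1 2 1 1 1 2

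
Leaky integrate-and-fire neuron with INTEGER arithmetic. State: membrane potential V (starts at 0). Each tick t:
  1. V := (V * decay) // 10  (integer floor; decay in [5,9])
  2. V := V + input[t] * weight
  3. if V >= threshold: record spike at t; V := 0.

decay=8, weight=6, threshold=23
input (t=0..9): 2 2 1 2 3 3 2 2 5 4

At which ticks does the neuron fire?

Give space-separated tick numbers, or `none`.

t=0: input=2 -> V=12
t=1: input=2 -> V=21
t=2: input=1 -> V=22
t=3: input=2 -> V=0 FIRE
t=4: input=3 -> V=18
t=5: input=3 -> V=0 FIRE
t=6: input=2 -> V=12
t=7: input=2 -> V=21
t=8: input=5 -> V=0 FIRE
t=9: input=4 -> V=0 FIRE

Answer: 3 5 8 9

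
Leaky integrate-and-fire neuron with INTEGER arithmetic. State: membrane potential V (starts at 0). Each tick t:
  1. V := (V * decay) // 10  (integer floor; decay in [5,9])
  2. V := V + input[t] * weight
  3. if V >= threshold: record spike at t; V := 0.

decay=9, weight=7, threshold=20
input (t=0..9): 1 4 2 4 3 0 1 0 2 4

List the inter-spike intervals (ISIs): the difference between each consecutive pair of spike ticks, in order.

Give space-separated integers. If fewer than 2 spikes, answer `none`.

t=0: input=1 -> V=7
t=1: input=4 -> V=0 FIRE
t=2: input=2 -> V=14
t=3: input=4 -> V=0 FIRE
t=4: input=3 -> V=0 FIRE
t=5: input=0 -> V=0
t=6: input=1 -> V=7
t=7: input=0 -> V=6
t=8: input=2 -> V=19
t=9: input=4 -> V=0 FIRE

Answer: 2 1 5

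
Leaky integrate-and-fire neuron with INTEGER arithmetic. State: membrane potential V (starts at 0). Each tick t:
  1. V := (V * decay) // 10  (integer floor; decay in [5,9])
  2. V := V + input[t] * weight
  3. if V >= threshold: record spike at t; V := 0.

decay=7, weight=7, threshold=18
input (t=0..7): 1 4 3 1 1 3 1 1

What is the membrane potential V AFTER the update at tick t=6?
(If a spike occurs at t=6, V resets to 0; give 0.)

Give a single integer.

t=0: input=1 -> V=7
t=1: input=4 -> V=0 FIRE
t=2: input=3 -> V=0 FIRE
t=3: input=1 -> V=7
t=4: input=1 -> V=11
t=5: input=3 -> V=0 FIRE
t=6: input=1 -> V=7
t=7: input=1 -> V=11

Answer: 7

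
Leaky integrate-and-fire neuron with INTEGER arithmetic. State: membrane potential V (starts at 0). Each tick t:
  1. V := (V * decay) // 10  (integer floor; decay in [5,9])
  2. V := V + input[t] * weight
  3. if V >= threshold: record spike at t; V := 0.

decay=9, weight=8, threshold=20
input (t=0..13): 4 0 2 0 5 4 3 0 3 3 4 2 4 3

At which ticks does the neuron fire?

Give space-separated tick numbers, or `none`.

t=0: input=4 -> V=0 FIRE
t=1: input=0 -> V=0
t=2: input=2 -> V=16
t=3: input=0 -> V=14
t=4: input=5 -> V=0 FIRE
t=5: input=4 -> V=0 FIRE
t=6: input=3 -> V=0 FIRE
t=7: input=0 -> V=0
t=8: input=3 -> V=0 FIRE
t=9: input=3 -> V=0 FIRE
t=10: input=4 -> V=0 FIRE
t=11: input=2 -> V=16
t=12: input=4 -> V=0 FIRE
t=13: input=3 -> V=0 FIRE

Answer: 0 4 5 6 8 9 10 12 13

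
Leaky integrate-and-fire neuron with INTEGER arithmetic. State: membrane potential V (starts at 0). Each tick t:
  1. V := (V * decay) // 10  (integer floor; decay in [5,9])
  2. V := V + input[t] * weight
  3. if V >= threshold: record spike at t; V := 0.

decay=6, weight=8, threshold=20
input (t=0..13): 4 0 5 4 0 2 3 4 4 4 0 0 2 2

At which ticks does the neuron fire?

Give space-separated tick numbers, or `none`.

t=0: input=4 -> V=0 FIRE
t=1: input=0 -> V=0
t=2: input=5 -> V=0 FIRE
t=3: input=4 -> V=0 FIRE
t=4: input=0 -> V=0
t=5: input=2 -> V=16
t=6: input=3 -> V=0 FIRE
t=7: input=4 -> V=0 FIRE
t=8: input=4 -> V=0 FIRE
t=9: input=4 -> V=0 FIRE
t=10: input=0 -> V=0
t=11: input=0 -> V=0
t=12: input=2 -> V=16
t=13: input=2 -> V=0 FIRE

Answer: 0 2 3 6 7 8 9 13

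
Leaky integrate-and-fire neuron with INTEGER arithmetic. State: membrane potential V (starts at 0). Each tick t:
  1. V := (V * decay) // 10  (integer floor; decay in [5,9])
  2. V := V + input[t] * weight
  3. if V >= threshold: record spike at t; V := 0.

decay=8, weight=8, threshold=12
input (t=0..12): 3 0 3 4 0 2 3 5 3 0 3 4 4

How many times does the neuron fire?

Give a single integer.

t=0: input=3 -> V=0 FIRE
t=1: input=0 -> V=0
t=2: input=3 -> V=0 FIRE
t=3: input=4 -> V=0 FIRE
t=4: input=0 -> V=0
t=5: input=2 -> V=0 FIRE
t=6: input=3 -> V=0 FIRE
t=7: input=5 -> V=0 FIRE
t=8: input=3 -> V=0 FIRE
t=9: input=0 -> V=0
t=10: input=3 -> V=0 FIRE
t=11: input=4 -> V=0 FIRE
t=12: input=4 -> V=0 FIRE

Answer: 10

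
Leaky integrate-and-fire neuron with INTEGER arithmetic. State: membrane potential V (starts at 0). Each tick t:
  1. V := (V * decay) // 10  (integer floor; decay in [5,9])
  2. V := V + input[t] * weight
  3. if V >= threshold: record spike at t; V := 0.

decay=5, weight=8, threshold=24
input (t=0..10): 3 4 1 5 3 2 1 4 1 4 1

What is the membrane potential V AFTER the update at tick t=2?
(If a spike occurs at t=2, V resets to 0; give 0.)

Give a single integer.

Answer: 8

Derivation:
t=0: input=3 -> V=0 FIRE
t=1: input=4 -> V=0 FIRE
t=2: input=1 -> V=8
t=3: input=5 -> V=0 FIRE
t=4: input=3 -> V=0 FIRE
t=5: input=2 -> V=16
t=6: input=1 -> V=16
t=7: input=4 -> V=0 FIRE
t=8: input=1 -> V=8
t=9: input=4 -> V=0 FIRE
t=10: input=1 -> V=8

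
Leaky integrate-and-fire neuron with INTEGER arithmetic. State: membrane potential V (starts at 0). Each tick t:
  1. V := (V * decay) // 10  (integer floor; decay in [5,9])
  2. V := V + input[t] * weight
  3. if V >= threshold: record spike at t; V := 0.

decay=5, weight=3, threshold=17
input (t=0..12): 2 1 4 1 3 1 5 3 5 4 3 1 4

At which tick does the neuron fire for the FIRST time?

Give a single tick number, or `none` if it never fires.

Answer: 6

Derivation:
t=0: input=2 -> V=6
t=1: input=1 -> V=6
t=2: input=4 -> V=15
t=3: input=1 -> V=10
t=4: input=3 -> V=14
t=5: input=1 -> V=10
t=6: input=5 -> V=0 FIRE
t=7: input=3 -> V=9
t=8: input=5 -> V=0 FIRE
t=9: input=4 -> V=12
t=10: input=3 -> V=15
t=11: input=1 -> V=10
t=12: input=4 -> V=0 FIRE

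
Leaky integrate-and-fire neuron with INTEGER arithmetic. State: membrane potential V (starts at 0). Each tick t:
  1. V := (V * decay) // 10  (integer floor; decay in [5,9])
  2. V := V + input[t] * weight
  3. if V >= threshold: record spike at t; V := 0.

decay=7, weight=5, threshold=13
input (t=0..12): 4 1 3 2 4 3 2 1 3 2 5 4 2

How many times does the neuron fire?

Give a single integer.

t=0: input=4 -> V=0 FIRE
t=1: input=1 -> V=5
t=2: input=3 -> V=0 FIRE
t=3: input=2 -> V=10
t=4: input=4 -> V=0 FIRE
t=5: input=3 -> V=0 FIRE
t=6: input=2 -> V=10
t=7: input=1 -> V=12
t=8: input=3 -> V=0 FIRE
t=9: input=2 -> V=10
t=10: input=5 -> V=0 FIRE
t=11: input=4 -> V=0 FIRE
t=12: input=2 -> V=10

Answer: 7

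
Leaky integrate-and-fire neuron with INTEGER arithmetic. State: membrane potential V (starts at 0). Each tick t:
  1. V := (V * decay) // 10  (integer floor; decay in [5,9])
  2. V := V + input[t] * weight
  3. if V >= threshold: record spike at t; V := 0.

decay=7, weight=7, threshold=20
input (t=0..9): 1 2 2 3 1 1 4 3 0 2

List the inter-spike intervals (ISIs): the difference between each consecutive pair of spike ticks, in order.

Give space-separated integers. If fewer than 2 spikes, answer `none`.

Answer: 1 3 1

Derivation:
t=0: input=1 -> V=7
t=1: input=2 -> V=18
t=2: input=2 -> V=0 FIRE
t=3: input=3 -> V=0 FIRE
t=4: input=1 -> V=7
t=5: input=1 -> V=11
t=6: input=4 -> V=0 FIRE
t=7: input=3 -> V=0 FIRE
t=8: input=0 -> V=0
t=9: input=2 -> V=14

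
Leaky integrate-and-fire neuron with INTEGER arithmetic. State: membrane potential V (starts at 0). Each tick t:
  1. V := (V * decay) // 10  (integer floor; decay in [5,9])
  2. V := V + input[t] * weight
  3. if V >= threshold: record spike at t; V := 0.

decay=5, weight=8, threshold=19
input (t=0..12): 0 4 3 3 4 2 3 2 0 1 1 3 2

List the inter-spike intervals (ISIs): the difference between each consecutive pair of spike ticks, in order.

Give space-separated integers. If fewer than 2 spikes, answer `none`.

t=0: input=0 -> V=0
t=1: input=4 -> V=0 FIRE
t=2: input=3 -> V=0 FIRE
t=3: input=3 -> V=0 FIRE
t=4: input=4 -> V=0 FIRE
t=5: input=2 -> V=16
t=6: input=3 -> V=0 FIRE
t=7: input=2 -> V=16
t=8: input=0 -> V=8
t=9: input=1 -> V=12
t=10: input=1 -> V=14
t=11: input=3 -> V=0 FIRE
t=12: input=2 -> V=16

Answer: 1 1 1 2 5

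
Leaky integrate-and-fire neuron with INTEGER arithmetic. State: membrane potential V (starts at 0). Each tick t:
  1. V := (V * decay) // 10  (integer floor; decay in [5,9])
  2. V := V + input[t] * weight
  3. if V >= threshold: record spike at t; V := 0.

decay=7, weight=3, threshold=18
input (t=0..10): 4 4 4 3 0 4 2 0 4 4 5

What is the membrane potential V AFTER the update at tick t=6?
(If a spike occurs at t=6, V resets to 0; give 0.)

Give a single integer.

Answer: 6

Derivation:
t=0: input=4 -> V=12
t=1: input=4 -> V=0 FIRE
t=2: input=4 -> V=12
t=3: input=3 -> V=17
t=4: input=0 -> V=11
t=5: input=4 -> V=0 FIRE
t=6: input=2 -> V=6
t=7: input=0 -> V=4
t=8: input=4 -> V=14
t=9: input=4 -> V=0 FIRE
t=10: input=5 -> V=15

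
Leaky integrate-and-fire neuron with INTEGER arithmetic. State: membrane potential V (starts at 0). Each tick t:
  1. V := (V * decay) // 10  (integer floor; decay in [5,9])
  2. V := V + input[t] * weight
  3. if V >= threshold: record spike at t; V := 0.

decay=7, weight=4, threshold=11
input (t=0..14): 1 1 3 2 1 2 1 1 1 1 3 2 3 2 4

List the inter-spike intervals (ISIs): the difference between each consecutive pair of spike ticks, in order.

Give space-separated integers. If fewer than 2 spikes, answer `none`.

t=0: input=1 -> V=4
t=1: input=1 -> V=6
t=2: input=3 -> V=0 FIRE
t=3: input=2 -> V=8
t=4: input=1 -> V=9
t=5: input=2 -> V=0 FIRE
t=6: input=1 -> V=4
t=7: input=1 -> V=6
t=8: input=1 -> V=8
t=9: input=1 -> V=9
t=10: input=3 -> V=0 FIRE
t=11: input=2 -> V=8
t=12: input=3 -> V=0 FIRE
t=13: input=2 -> V=8
t=14: input=4 -> V=0 FIRE

Answer: 3 5 2 2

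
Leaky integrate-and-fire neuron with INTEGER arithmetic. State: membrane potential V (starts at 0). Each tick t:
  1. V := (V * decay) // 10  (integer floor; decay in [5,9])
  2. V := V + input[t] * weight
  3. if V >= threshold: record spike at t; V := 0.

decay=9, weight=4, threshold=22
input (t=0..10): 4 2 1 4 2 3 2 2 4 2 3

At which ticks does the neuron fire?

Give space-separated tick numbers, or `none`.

t=0: input=4 -> V=16
t=1: input=2 -> V=0 FIRE
t=2: input=1 -> V=4
t=3: input=4 -> V=19
t=4: input=2 -> V=0 FIRE
t=5: input=3 -> V=12
t=6: input=2 -> V=18
t=7: input=2 -> V=0 FIRE
t=8: input=4 -> V=16
t=9: input=2 -> V=0 FIRE
t=10: input=3 -> V=12

Answer: 1 4 7 9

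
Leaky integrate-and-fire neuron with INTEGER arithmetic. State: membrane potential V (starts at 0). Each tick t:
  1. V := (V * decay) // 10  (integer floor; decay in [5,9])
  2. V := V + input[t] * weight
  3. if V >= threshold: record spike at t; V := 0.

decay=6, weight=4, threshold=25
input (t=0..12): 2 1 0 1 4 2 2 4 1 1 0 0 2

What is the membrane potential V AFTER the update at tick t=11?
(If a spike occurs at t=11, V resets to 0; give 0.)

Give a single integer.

Answer: 1

Derivation:
t=0: input=2 -> V=8
t=1: input=1 -> V=8
t=2: input=0 -> V=4
t=3: input=1 -> V=6
t=4: input=4 -> V=19
t=5: input=2 -> V=19
t=6: input=2 -> V=19
t=7: input=4 -> V=0 FIRE
t=8: input=1 -> V=4
t=9: input=1 -> V=6
t=10: input=0 -> V=3
t=11: input=0 -> V=1
t=12: input=2 -> V=8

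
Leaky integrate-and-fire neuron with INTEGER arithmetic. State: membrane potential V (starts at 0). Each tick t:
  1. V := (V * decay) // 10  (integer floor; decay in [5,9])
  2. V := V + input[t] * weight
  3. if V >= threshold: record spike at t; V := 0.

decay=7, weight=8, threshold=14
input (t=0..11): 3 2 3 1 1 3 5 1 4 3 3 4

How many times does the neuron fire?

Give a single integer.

t=0: input=3 -> V=0 FIRE
t=1: input=2 -> V=0 FIRE
t=2: input=3 -> V=0 FIRE
t=3: input=1 -> V=8
t=4: input=1 -> V=13
t=5: input=3 -> V=0 FIRE
t=6: input=5 -> V=0 FIRE
t=7: input=1 -> V=8
t=8: input=4 -> V=0 FIRE
t=9: input=3 -> V=0 FIRE
t=10: input=3 -> V=0 FIRE
t=11: input=4 -> V=0 FIRE

Answer: 9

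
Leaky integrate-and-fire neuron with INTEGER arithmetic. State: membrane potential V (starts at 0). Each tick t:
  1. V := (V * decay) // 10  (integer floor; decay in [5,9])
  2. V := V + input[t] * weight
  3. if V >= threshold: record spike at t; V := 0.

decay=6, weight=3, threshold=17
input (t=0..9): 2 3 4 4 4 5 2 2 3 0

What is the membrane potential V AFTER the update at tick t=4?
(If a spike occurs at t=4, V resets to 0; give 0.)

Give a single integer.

Answer: 0

Derivation:
t=0: input=2 -> V=6
t=1: input=3 -> V=12
t=2: input=4 -> V=0 FIRE
t=3: input=4 -> V=12
t=4: input=4 -> V=0 FIRE
t=5: input=5 -> V=15
t=6: input=2 -> V=15
t=7: input=2 -> V=15
t=8: input=3 -> V=0 FIRE
t=9: input=0 -> V=0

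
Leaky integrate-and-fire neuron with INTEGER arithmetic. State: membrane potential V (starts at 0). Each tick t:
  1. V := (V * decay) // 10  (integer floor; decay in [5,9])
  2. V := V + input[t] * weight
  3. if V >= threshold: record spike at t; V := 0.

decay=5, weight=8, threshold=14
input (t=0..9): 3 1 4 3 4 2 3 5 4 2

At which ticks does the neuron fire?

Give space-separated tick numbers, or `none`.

t=0: input=3 -> V=0 FIRE
t=1: input=1 -> V=8
t=2: input=4 -> V=0 FIRE
t=3: input=3 -> V=0 FIRE
t=4: input=4 -> V=0 FIRE
t=5: input=2 -> V=0 FIRE
t=6: input=3 -> V=0 FIRE
t=7: input=5 -> V=0 FIRE
t=8: input=4 -> V=0 FIRE
t=9: input=2 -> V=0 FIRE

Answer: 0 2 3 4 5 6 7 8 9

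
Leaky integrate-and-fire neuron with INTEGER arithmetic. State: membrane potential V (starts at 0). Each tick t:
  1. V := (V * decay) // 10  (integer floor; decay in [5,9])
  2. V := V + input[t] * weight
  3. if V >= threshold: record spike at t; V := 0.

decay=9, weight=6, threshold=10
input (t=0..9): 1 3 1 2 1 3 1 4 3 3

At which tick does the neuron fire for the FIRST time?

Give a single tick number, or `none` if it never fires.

t=0: input=1 -> V=6
t=1: input=3 -> V=0 FIRE
t=2: input=1 -> V=6
t=3: input=2 -> V=0 FIRE
t=4: input=1 -> V=6
t=5: input=3 -> V=0 FIRE
t=6: input=1 -> V=6
t=7: input=4 -> V=0 FIRE
t=8: input=3 -> V=0 FIRE
t=9: input=3 -> V=0 FIRE

Answer: 1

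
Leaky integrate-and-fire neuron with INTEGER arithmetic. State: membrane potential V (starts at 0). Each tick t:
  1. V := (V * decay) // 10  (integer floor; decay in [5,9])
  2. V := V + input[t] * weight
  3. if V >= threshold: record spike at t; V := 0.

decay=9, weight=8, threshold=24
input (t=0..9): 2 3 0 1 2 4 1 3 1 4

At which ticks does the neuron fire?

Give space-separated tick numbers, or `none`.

Answer: 1 5 7 9

Derivation:
t=0: input=2 -> V=16
t=1: input=3 -> V=0 FIRE
t=2: input=0 -> V=0
t=3: input=1 -> V=8
t=4: input=2 -> V=23
t=5: input=4 -> V=0 FIRE
t=6: input=1 -> V=8
t=7: input=3 -> V=0 FIRE
t=8: input=1 -> V=8
t=9: input=4 -> V=0 FIRE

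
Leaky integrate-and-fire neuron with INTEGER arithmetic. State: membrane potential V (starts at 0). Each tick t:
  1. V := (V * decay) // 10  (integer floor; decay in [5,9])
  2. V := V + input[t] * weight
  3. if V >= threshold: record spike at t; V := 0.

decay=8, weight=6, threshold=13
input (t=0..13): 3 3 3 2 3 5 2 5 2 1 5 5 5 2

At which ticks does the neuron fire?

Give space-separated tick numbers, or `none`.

Answer: 0 1 2 4 5 7 9 10 11 12

Derivation:
t=0: input=3 -> V=0 FIRE
t=1: input=3 -> V=0 FIRE
t=2: input=3 -> V=0 FIRE
t=3: input=2 -> V=12
t=4: input=3 -> V=0 FIRE
t=5: input=5 -> V=0 FIRE
t=6: input=2 -> V=12
t=7: input=5 -> V=0 FIRE
t=8: input=2 -> V=12
t=9: input=1 -> V=0 FIRE
t=10: input=5 -> V=0 FIRE
t=11: input=5 -> V=0 FIRE
t=12: input=5 -> V=0 FIRE
t=13: input=2 -> V=12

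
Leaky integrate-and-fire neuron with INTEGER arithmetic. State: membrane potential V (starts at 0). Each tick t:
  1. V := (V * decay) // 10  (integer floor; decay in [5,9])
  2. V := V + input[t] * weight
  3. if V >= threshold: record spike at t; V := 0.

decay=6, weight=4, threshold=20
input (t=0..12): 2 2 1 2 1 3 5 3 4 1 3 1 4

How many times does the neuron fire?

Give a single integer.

Answer: 3

Derivation:
t=0: input=2 -> V=8
t=1: input=2 -> V=12
t=2: input=1 -> V=11
t=3: input=2 -> V=14
t=4: input=1 -> V=12
t=5: input=3 -> V=19
t=6: input=5 -> V=0 FIRE
t=7: input=3 -> V=12
t=8: input=4 -> V=0 FIRE
t=9: input=1 -> V=4
t=10: input=3 -> V=14
t=11: input=1 -> V=12
t=12: input=4 -> V=0 FIRE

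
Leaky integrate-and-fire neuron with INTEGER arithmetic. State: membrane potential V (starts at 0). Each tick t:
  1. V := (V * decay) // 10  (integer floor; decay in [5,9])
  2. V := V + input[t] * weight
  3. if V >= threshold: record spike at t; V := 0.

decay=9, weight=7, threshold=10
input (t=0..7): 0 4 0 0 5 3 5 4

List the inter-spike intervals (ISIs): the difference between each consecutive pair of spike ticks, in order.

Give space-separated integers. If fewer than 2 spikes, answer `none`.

Answer: 3 1 1 1

Derivation:
t=0: input=0 -> V=0
t=1: input=4 -> V=0 FIRE
t=2: input=0 -> V=0
t=3: input=0 -> V=0
t=4: input=5 -> V=0 FIRE
t=5: input=3 -> V=0 FIRE
t=6: input=5 -> V=0 FIRE
t=7: input=4 -> V=0 FIRE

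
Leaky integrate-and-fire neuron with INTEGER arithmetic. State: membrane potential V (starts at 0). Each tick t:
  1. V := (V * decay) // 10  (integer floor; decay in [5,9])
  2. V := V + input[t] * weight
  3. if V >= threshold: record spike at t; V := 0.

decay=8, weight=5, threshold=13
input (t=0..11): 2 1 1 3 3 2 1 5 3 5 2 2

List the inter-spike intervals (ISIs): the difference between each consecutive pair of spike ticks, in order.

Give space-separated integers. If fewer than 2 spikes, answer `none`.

t=0: input=2 -> V=10
t=1: input=1 -> V=0 FIRE
t=2: input=1 -> V=5
t=3: input=3 -> V=0 FIRE
t=4: input=3 -> V=0 FIRE
t=5: input=2 -> V=10
t=6: input=1 -> V=0 FIRE
t=7: input=5 -> V=0 FIRE
t=8: input=3 -> V=0 FIRE
t=9: input=5 -> V=0 FIRE
t=10: input=2 -> V=10
t=11: input=2 -> V=0 FIRE

Answer: 2 1 2 1 1 1 2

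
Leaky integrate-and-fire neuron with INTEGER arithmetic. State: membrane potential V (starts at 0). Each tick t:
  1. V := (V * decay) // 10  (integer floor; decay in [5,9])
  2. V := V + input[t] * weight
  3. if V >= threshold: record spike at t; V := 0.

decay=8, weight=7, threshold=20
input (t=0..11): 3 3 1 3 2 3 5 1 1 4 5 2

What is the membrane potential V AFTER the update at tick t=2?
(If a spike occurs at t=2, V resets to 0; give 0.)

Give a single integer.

Answer: 7

Derivation:
t=0: input=3 -> V=0 FIRE
t=1: input=3 -> V=0 FIRE
t=2: input=1 -> V=7
t=3: input=3 -> V=0 FIRE
t=4: input=2 -> V=14
t=5: input=3 -> V=0 FIRE
t=6: input=5 -> V=0 FIRE
t=7: input=1 -> V=7
t=8: input=1 -> V=12
t=9: input=4 -> V=0 FIRE
t=10: input=5 -> V=0 FIRE
t=11: input=2 -> V=14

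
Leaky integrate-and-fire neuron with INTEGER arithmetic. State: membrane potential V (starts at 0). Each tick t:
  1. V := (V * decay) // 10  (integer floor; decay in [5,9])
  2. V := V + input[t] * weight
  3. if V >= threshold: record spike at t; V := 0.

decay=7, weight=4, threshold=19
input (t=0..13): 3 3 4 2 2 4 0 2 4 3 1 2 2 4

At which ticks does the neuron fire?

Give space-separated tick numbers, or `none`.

Answer: 1 3 5 8 12

Derivation:
t=0: input=3 -> V=12
t=1: input=3 -> V=0 FIRE
t=2: input=4 -> V=16
t=3: input=2 -> V=0 FIRE
t=4: input=2 -> V=8
t=5: input=4 -> V=0 FIRE
t=6: input=0 -> V=0
t=7: input=2 -> V=8
t=8: input=4 -> V=0 FIRE
t=9: input=3 -> V=12
t=10: input=1 -> V=12
t=11: input=2 -> V=16
t=12: input=2 -> V=0 FIRE
t=13: input=4 -> V=16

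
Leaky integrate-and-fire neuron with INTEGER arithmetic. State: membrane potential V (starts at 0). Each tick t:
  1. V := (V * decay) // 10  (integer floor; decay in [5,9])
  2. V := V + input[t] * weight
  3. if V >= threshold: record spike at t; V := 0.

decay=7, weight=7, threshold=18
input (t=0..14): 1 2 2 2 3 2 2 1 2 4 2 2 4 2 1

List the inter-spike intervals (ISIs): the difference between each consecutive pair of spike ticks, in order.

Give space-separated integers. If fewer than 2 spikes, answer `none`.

t=0: input=1 -> V=7
t=1: input=2 -> V=0 FIRE
t=2: input=2 -> V=14
t=3: input=2 -> V=0 FIRE
t=4: input=3 -> V=0 FIRE
t=5: input=2 -> V=14
t=6: input=2 -> V=0 FIRE
t=7: input=1 -> V=7
t=8: input=2 -> V=0 FIRE
t=9: input=4 -> V=0 FIRE
t=10: input=2 -> V=14
t=11: input=2 -> V=0 FIRE
t=12: input=4 -> V=0 FIRE
t=13: input=2 -> V=14
t=14: input=1 -> V=16

Answer: 2 1 2 2 1 2 1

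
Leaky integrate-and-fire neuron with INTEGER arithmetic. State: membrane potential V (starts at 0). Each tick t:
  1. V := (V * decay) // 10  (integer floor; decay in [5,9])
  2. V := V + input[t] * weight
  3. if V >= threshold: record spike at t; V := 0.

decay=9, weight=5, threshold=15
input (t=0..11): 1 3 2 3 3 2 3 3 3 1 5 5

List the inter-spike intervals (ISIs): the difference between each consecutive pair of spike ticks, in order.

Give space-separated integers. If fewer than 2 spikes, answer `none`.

Answer: 2 1 2 1 1 2 1

Derivation:
t=0: input=1 -> V=5
t=1: input=3 -> V=0 FIRE
t=2: input=2 -> V=10
t=3: input=3 -> V=0 FIRE
t=4: input=3 -> V=0 FIRE
t=5: input=2 -> V=10
t=6: input=3 -> V=0 FIRE
t=7: input=3 -> V=0 FIRE
t=8: input=3 -> V=0 FIRE
t=9: input=1 -> V=5
t=10: input=5 -> V=0 FIRE
t=11: input=5 -> V=0 FIRE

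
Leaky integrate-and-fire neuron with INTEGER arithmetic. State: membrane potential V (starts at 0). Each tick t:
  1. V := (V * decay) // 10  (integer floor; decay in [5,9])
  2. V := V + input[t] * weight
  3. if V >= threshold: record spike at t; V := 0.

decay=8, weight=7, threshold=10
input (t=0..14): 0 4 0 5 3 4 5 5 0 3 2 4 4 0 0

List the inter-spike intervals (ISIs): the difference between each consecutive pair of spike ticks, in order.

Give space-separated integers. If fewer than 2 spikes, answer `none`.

t=0: input=0 -> V=0
t=1: input=4 -> V=0 FIRE
t=2: input=0 -> V=0
t=3: input=5 -> V=0 FIRE
t=4: input=3 -> V=0 FIRE
t=5: input=4 -> V=0 FIRE
t=6: input=5 -> V=0 FIRE
t=7: input=5 -> V=0 FIRE
t=8: input=0 -> V=0
t=9: input=3 -> V=0 FIRE
t=10: input=2 -> V=0 FIRE
t=11: input=4 -> V=0 FIRE
t=12: input=4 -> V=0 FIRE
t=13: input=0 -> V=0
t=14: input=0 -> V=0

Answer: 2 1 1 1 1 2 1 1 1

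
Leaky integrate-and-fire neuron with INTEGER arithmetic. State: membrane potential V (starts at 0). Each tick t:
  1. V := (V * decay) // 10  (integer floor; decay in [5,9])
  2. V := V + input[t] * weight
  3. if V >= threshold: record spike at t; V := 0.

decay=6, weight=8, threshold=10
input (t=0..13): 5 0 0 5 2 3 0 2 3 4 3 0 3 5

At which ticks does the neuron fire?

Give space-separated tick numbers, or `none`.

t=0: input=5 -> V=0 FIRE
t=1: input=0 -> V=0
t=2: input=0 -> V=0
t=3: input=5 -> V=0 FIRE
t=4: input=2 -> V=0 FIRE
t=5: input=3 -> V=0 FIRE
t=6: input=0 -> V=0
t=7: input=2 -> V=0 FIRE
t=8: input=3 -> V=0 FIRE
t=9: input=4 -> V=0 FIRE
t=10: input=3 -> V=0 FIRE
t=11: input=0 -> V=0
t=12: input=3 -> V=0 FIRE
t=13: input=5 -> V=0 FIRE

Answer: 0 3 4 5 7 8 9 10 12 13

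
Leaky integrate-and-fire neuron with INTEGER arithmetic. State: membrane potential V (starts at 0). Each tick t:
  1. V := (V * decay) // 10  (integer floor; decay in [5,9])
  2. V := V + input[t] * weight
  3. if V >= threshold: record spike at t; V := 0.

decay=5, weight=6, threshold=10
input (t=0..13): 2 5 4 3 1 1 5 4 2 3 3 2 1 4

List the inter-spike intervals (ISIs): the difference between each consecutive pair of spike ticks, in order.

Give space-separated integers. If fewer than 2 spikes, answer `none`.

Answer: 1 1 1 3 1 1 1 1 1 2

Derivation:
t=0: input=2 -> V=0 FIRE
t=1: input=5 -> V=0 FIRE
t=2: input=4 -> V=0 FIRE
t=3: input=3 -> V=0 FIRE
t=4: input=1 -> V=6
t=5: input=1 -> V=9
t=6: input=5 -> V=0 FIRE
t=7: input=4 -> V=0 FIRE
t=8: input=2 -> V=0 FIRE
t=9: input=3 -> V=0 FIRE
t=10: input=3 -> V=0 FIRE
t=11: input=2 -> V=0 FIRE
t=12: input=1 -> V=6
t=13: input=4 -> V=0 FIRE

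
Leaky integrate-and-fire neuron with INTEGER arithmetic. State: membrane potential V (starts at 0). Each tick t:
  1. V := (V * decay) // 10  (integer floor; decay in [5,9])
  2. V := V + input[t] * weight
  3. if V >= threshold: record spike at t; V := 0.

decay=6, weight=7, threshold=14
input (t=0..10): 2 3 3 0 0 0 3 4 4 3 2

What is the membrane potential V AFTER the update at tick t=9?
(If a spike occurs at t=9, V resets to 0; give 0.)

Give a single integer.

t=0: input=2 -> V=0 FIRE
t=1: input=3 -> V=0 FIRE
t=2: input=3 -> V=0 FIRE
t=3: input=0 -> V=0
t=4: input=0 -> V=0
t=5: input=0 -> V=0
t=6: input=3 -> V=0 FIRE
t=7: input=4 -> V=0 FIRE
t=8: input=4 -> V=0 FIRE
t=9: input=3 -> V=0 FIRE
t=10: input=2 -> V=0 FIRE

Answer: 0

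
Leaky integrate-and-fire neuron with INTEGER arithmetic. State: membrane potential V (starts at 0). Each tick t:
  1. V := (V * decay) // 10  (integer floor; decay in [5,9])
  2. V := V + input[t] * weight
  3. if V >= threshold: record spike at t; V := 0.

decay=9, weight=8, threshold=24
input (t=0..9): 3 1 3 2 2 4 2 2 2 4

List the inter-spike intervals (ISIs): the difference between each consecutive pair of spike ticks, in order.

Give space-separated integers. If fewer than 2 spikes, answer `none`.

Answer: 2 2 1 2 2

Derivation:
t=0: input=3 -> V=0 FIRE
t=1: input=1 -> V=8
t=2: input=3 -> V=0 FIRE
t=3: input=2 -> V=16
t=4: input=2 -> V=0 FIRE
t=5: input=4 -> V=0 FIRE
t=6: input=2 -> V=16
t=7: input=2 -> V=0 FIRE
t=8: input=2 -> V=16
t=9: input=4 -> V=0 FIRE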